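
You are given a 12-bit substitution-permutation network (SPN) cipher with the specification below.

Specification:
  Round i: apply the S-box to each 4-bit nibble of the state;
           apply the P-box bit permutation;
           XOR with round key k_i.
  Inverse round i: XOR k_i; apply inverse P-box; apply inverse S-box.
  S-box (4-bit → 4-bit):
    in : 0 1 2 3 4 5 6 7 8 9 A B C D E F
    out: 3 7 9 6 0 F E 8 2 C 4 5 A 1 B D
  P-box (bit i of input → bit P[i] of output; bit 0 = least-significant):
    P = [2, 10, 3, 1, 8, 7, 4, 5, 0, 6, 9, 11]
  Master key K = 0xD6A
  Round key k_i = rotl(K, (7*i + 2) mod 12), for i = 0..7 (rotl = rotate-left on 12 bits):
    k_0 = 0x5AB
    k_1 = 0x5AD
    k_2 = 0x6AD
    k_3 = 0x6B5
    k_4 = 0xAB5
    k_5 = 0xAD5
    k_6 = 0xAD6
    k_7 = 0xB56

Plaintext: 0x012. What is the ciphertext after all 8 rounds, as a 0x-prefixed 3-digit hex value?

s_0 = plaintext = 0x012
s_1 = Round(s_0, k_0) = 0x47C
s_2 = Round(s_1, k_1) = 0x18F
s_3 = Round(s_2, k_2) = 0x462
s_4 = Round(s_3, k_3) = 0x603
s_5 = Round(s_4, k_4) = 0x57D
s_6 = Round(s_5, k_5) = 0x0B0
s_7 = Round(s_6, k_6) = 0xF83
s_8 = Round(s_7, k_7) = 0x5DF

0x5DF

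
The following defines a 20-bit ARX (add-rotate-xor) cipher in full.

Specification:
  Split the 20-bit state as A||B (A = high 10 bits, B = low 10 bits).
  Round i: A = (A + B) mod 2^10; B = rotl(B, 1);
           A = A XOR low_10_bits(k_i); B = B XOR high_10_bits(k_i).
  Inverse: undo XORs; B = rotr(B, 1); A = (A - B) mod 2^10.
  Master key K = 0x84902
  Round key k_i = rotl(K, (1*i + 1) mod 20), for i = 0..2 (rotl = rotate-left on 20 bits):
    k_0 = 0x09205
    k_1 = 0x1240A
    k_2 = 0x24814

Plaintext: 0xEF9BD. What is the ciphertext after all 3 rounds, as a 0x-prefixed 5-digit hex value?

0x7797B

s_0 = plaintext = 0xEF9BD
s_1 = Round(s_0, k_0) = 0xDFB5E
s_2 = Round(s_1, k_1) = 0xB5AF4
s_3 = Round(s_2, k_2) = 0x7797B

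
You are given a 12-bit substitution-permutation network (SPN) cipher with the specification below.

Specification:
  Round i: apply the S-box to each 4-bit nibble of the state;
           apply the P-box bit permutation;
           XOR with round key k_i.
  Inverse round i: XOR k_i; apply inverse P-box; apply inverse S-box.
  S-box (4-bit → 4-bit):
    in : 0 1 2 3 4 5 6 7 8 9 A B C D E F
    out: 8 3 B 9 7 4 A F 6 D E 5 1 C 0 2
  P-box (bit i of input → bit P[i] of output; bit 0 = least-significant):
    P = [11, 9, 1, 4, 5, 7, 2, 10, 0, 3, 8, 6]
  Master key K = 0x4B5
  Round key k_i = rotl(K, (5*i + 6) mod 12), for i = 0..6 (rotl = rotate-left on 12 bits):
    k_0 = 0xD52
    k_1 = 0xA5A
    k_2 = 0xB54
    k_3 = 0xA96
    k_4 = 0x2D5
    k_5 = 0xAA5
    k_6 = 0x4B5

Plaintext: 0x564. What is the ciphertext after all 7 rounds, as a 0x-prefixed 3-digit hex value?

s_0 = plaintext = 0x564
s_1 = Round(s_0, k_0) = 0x2D0
s_2 = Round(s_1, k_1) = 0xE07
s_3 = Round(s_2, k_2) = 0x546
s_4 = Round(s_3, k_3) = 0x922
s_5 = Round(s_4, k_4) = 0xD24
s_6 = Round(s_5, k_5) = 0x547
s_7 = Round(s_6, k_6) = 0xF03

0xF03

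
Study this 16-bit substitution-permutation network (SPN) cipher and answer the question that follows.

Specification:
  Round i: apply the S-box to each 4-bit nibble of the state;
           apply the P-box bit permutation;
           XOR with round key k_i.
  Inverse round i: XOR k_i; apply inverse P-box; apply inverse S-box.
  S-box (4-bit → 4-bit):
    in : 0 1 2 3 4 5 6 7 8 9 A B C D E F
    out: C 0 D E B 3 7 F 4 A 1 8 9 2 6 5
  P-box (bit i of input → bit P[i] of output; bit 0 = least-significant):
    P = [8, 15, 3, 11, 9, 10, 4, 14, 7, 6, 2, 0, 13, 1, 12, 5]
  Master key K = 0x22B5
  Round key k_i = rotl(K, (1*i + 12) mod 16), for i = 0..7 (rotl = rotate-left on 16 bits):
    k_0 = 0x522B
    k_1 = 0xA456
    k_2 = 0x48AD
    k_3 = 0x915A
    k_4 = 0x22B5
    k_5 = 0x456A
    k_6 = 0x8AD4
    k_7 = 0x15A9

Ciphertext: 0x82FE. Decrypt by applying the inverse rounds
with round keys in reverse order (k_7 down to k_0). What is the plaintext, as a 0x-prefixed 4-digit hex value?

0x8BE2

s_0 = ciphertext = 0x82FE
s_1 = InvRound(s_0, k_7) = 0xE365
s_2 = InvRound(s_1, k_6) = 0xCC0C
s_3 = InvRound(s_2, k_5) = 0x9E14
s_4 = InvRound(s_3, k_4) = 0x2CD9
s_5 = InvRound(s_4, k_3) = 0x6CD4
s_6 = InvRound(s_5, k_2) = 0xC9E8
s_7 = InvRound(s_6, k_1) = 0x4F32
s_8 = InvRound(s_7, k_0) = 0x8BE2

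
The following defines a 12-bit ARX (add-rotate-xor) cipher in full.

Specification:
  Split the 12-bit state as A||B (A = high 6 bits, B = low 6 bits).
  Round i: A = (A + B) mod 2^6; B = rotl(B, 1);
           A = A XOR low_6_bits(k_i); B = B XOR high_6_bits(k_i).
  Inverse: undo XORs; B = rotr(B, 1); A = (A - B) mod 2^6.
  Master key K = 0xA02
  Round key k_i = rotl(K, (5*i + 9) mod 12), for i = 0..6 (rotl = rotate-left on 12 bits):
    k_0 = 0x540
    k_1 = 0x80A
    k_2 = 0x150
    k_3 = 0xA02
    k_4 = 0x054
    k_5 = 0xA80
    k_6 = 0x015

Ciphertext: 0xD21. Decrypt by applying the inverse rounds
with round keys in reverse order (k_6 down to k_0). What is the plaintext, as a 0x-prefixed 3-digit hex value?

0x3B0

s_0 = ciphertext = 0xD21
s_1 = InvRound(s_0, k_6) = 0xC70
s_2 = InvRound(s_1, k_5) = 0x90D
s_3 = InvRound(s_2, k_4) = 0xA86
s_4 = InvRound(s_3, k_3) = 0x457
s_5 = InvRound(s_4, k_2) = 0xE09
s_6 = InvRound(s_5, k_1) = 0xFB4
s_7 = InvRound(s_6, k_0) = 0x3B0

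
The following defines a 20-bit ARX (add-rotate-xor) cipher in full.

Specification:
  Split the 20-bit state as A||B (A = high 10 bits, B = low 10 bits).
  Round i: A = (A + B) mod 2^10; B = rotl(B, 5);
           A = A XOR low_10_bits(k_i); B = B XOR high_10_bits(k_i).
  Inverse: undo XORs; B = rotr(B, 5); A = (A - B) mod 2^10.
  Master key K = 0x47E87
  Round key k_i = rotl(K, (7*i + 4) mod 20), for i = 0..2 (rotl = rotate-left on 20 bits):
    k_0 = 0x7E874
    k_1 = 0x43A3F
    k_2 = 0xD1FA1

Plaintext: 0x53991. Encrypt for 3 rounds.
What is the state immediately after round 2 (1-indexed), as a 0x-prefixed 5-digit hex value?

s_0 = plaintext = 0x53991
s_1 = Round(s_0, k_0) = 0xAAFD6
s_2 = Round(s_1, k_1) = 0x2FBD0
s_3 = Round(s_2, k_2) = 0xCBD59

0x2FBD0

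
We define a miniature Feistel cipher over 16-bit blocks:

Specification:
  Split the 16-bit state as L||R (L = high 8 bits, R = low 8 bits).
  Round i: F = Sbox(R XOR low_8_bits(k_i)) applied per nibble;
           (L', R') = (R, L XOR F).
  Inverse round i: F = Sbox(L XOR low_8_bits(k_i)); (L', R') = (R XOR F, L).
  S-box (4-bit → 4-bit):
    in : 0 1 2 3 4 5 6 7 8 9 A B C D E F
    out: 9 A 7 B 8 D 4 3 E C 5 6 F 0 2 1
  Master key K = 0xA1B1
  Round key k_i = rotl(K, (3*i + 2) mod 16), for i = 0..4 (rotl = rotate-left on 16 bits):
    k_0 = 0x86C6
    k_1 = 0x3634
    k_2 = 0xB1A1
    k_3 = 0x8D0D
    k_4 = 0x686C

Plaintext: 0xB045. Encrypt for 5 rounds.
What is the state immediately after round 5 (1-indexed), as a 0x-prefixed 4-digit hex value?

s_0 = plaintext = 0xB045
s_1 = Round(s_0, k_0) = 0x455B
s_2 = Round(s_1, k_1) = 0x5B04
s_3 = Round(s_2, k_2) = 0x0406
s_4 = Round(s_3, k_3) = 0x0692
s_5 = Round(s_4, k_4) = 0x9214

0x9214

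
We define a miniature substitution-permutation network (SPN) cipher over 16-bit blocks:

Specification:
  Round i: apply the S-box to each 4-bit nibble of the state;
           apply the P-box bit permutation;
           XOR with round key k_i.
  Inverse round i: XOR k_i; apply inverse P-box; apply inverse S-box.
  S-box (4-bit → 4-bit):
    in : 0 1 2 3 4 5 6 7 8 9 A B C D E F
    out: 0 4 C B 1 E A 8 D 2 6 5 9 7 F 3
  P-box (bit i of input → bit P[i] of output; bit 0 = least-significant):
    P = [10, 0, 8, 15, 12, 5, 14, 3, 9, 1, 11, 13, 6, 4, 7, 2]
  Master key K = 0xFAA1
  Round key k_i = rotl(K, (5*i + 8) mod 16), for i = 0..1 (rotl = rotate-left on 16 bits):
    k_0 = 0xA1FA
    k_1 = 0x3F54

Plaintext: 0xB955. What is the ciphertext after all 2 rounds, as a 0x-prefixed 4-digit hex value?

s_0 = plaintext = 0xB955
s_1 = Round(s_0, k_0) = 0x6011
s_2 = Round(s_1, k_1) = 0x7E40

0x7E40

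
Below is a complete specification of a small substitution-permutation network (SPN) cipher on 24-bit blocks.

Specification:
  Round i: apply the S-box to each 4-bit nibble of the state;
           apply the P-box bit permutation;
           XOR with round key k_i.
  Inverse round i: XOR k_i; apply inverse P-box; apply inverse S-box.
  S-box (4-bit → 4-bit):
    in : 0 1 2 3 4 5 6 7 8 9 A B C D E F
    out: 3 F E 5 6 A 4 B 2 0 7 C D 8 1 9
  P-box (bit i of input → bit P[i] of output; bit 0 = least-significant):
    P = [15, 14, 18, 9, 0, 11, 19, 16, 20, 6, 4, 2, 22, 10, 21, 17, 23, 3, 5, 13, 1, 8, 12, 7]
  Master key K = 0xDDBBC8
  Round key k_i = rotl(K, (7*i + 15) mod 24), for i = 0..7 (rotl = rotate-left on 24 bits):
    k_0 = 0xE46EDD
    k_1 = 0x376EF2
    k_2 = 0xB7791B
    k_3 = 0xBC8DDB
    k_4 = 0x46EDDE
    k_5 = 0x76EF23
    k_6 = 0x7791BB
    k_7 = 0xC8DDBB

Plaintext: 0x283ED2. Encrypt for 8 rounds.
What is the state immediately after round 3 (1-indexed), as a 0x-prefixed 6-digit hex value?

s_0 = plaintext = 0x283ED2
s_1 = Round(s_0, k_0) = 0x913D55
s_2 = Round(s_1, k_1) = 0xD604DE
s_3 = Round(s_2, k_2) = 0xF6FDEB
s_4 = Round(s_3, k_3) = 0xFA8F7C
s_5 = Round(s_4, k_4) = 0xD36371
s_6 = Round(s_5, k_5) = 0xC32592
s_7 = Round(s_6, k_6) = 0xD1C75D
s_8 = Round(s_7, k_7) = 0x3BF757

0xF6FDEB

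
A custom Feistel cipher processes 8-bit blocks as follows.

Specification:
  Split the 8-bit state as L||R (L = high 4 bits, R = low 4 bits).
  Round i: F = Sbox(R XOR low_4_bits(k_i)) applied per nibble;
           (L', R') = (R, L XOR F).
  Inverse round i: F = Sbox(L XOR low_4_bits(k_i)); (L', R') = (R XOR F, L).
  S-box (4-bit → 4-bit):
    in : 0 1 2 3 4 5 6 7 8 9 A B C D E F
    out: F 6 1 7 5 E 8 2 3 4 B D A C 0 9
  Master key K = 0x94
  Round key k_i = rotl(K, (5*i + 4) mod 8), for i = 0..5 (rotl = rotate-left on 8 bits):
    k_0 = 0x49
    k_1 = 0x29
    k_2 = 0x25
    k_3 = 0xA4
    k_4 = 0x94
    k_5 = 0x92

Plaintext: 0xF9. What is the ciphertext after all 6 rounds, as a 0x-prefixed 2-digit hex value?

s_0 = plaintext = 0xF9
s_1 = Round(s_0, k_0) = 0x90
s_2 = Round(s_1, k_1) = 0x0D
s_3 = Round(s_2, k_2) = 0xD3
s_4 = Round(s_3, k_3) = 0x3F
s_5 = Round(s_4, k_4) = 0xFE
s_6 = Round(s_5, k_5) = 0xE5

0xE5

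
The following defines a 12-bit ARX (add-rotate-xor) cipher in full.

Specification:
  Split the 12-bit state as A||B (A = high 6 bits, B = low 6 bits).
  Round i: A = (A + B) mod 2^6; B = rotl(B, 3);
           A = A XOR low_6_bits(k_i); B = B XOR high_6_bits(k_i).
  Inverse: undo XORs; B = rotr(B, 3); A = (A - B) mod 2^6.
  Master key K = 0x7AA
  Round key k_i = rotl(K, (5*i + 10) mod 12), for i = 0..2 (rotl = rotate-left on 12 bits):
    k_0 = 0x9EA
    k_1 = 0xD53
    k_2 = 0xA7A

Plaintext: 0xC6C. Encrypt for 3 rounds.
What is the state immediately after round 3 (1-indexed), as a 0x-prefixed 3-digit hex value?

s_0 = plaintext = 0xC6C
s_1 = Round(s_0, k_0) = 0xDC2
s_2 = Round(s_1, k_1) = 0xAA5
s_3 = Round(s_2, k_2) = 0xD45

0xD45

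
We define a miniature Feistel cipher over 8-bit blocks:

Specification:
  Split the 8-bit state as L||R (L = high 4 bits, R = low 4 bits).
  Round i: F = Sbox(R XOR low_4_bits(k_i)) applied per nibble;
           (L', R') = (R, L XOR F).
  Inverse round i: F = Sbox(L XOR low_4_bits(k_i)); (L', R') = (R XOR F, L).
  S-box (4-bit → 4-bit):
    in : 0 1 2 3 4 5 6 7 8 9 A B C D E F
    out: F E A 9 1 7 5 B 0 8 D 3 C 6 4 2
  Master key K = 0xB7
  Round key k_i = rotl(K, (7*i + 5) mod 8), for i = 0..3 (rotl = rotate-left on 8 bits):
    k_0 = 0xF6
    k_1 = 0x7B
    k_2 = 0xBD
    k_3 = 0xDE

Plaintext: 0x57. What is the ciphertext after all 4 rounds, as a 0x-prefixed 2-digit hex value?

s_0 = plaintext = 0x57
s_1 = Round(s_0, k_0) = 0x7B
s_2 = Round(s_1, k_1) = 0xB8
s_3 = Round(s_2, k_2) = 0x8C
s_4 = Round(s_3, k_3) = 0xC2

0xC2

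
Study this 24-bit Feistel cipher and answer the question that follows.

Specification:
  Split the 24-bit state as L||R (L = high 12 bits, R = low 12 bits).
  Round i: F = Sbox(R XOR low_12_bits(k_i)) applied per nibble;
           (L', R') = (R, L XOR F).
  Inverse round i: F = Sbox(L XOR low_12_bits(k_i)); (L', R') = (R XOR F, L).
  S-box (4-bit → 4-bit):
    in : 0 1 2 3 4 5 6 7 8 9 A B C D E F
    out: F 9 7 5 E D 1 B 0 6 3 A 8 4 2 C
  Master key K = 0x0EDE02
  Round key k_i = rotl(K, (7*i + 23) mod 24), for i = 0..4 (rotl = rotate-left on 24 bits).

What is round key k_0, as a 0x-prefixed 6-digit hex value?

K = 0x0EDE02
k_0 = rotl(K, (7*0+23) mod 24) = rotl(K, 23) = 0x076F01

0x076F01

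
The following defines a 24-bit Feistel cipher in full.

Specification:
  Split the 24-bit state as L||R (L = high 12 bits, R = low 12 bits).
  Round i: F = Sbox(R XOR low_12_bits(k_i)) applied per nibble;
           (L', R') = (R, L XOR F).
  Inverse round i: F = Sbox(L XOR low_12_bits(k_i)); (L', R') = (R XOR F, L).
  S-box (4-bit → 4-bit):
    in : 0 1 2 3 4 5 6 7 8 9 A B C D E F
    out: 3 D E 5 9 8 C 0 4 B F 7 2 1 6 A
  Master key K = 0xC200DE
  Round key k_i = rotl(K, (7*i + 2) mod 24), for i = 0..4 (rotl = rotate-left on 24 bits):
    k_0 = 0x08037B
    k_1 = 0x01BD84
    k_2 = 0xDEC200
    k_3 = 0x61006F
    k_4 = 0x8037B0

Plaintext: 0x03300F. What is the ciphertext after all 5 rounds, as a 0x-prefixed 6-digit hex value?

0xFFFDAB

s_0 = plaintext = 0x03300F
s_1 = Round(s_0, k_0) = 0x00F53A
s_2 = Round(s_1, k_1) = 0x53A479
s_3 = Round(s_2, k_2) = 0x479931
s_4 = Round(s_3, k_3) = 0x931FFF
s_5 = Round(s_4, k_4) = 0xFFFDAB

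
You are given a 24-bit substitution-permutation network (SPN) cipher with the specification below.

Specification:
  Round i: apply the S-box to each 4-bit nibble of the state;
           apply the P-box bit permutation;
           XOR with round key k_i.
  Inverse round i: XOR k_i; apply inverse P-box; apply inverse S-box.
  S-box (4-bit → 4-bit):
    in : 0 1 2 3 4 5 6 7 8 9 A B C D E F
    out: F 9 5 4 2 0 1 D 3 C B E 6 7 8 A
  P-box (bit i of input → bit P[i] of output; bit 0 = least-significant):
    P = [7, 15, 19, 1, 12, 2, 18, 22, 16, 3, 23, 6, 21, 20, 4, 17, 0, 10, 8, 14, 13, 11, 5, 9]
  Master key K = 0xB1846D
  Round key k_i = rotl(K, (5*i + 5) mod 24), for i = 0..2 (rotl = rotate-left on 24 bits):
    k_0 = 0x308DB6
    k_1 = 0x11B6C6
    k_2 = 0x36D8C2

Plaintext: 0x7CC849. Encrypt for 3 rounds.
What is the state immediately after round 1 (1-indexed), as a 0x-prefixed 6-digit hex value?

s_0 = plaintext = 0x7CC849
s_1 = Round(s_0, k_0) = 0x29AA88
s_2 = Round(s_1, k_1) = 0x22472A
s_3 = Round(s_2, k_2) = 0xA36921

0x29AA88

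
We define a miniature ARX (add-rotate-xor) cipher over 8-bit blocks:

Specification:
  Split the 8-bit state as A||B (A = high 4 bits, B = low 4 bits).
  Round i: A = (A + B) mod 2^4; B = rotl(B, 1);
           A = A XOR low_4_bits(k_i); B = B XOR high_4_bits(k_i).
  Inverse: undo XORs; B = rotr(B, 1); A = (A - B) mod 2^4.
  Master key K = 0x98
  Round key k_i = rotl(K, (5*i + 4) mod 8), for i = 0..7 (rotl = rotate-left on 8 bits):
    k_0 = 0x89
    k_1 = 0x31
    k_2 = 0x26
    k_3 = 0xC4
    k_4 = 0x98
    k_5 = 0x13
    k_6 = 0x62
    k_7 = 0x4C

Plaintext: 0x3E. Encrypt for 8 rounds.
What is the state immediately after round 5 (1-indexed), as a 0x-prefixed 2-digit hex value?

0x64

s_0 = plaintext = 0x3E
s_1 = Round(s_0, k_0) = 0x85
s_2 = Round(s_1, k_1) = 0xC9
s_3 = Round(s_2, k_2) = 0x31
s_4 = Round(s_3, k_3) = 0x0E
s_5 = Round(s_4, k_4) = 0x64
s_6 = Round(s_5, k_5) = 0x99
s_7 = Round(s_6, k_6) = 0x05
s_8 = Round(s_7, k_7) = 0x9E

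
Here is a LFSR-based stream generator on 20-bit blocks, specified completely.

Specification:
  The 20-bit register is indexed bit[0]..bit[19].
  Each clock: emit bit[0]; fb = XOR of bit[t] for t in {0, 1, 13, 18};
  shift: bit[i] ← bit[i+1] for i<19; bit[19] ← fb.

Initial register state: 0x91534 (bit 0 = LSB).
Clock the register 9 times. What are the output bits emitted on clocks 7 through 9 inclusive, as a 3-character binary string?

001

reg_0 = 0x91534
clock 1: out=0, reg = 0x48A9A
clock 2: out=0, reg = 0x2454D
clock 3: out=1, reg = 0x922A6
clock 4: out=0, reg = 0x49153
clock 5: out=1, reg = 0xA48A9
clock 6: out=1, reg = 0xD2454
clock 7: out=0, reg = 0x6922A
clock 8: out=0, reg = 0x34915
clock 9: out=1, reg = 0x9A48A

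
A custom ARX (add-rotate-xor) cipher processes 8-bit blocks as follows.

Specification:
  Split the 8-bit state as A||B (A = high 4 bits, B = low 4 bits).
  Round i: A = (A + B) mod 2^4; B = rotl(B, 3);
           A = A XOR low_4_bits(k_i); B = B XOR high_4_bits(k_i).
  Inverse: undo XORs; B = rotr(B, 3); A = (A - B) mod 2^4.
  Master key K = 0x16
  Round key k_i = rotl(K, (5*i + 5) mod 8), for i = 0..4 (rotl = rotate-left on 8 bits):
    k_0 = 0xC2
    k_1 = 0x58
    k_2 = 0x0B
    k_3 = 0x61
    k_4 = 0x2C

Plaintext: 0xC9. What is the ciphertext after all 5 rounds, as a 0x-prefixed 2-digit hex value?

s_0 = plaintext = 0xC9
s_1 = Round(s_0, k_0) = 0x70
s_2 = Round(s_1, k_1) = 0xF5
s_3 = Round(s_2, k_2) = 0xFA
s_4 = Round(s_3, k_3) = 0x83
s_5 = Round(s_4, k_4) = 0x7B

0x7B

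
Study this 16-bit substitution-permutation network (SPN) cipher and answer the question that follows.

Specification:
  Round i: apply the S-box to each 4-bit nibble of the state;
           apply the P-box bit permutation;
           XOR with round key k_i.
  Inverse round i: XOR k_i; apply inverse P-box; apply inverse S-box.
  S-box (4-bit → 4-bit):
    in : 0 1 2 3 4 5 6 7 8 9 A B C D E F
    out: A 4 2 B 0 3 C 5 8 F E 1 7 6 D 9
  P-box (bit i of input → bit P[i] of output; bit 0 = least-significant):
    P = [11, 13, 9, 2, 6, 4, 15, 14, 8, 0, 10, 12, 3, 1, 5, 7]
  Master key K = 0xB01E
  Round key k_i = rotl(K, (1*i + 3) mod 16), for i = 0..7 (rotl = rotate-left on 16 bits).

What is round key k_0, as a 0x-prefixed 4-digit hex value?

0x80F5

K = 0xB01E
k_0 = rotl(K, (1*0+3) mod 16) = rotl(K, 3) = 0x80F5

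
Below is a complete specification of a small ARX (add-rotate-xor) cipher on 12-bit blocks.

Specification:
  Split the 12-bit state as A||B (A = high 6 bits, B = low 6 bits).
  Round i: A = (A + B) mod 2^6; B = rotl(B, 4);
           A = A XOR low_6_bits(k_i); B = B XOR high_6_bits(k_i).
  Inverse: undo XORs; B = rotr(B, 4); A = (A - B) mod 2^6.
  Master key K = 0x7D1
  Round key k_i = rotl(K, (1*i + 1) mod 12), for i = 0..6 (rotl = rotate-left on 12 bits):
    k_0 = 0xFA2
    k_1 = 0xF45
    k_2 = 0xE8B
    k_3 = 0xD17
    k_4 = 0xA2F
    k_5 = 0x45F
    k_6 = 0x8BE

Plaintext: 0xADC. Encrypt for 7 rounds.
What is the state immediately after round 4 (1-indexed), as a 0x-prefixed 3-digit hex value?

s_0 = plaintext = 0xADC
s_1 = Round(s_0, k_0) = 0x979
s_2 = Round(s_1, k_1) = 0x6E3
s_3 = Round(s_2, k_2) = 0xD42
s_4 = Round(s_3, k_3) = 0x814
s_5 = Round(s_4, k_4) = 0x6ED
s_6 = Round(s_5, k_5) = 0x5CA
s_7 = Round(s_6, k_6) = 0x7C0

0x814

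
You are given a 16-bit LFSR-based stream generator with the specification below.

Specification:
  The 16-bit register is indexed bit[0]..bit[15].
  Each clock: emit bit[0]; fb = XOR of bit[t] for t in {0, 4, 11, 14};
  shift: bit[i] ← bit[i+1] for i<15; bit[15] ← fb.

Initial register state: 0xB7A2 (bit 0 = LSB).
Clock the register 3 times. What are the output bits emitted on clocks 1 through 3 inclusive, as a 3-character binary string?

010

reg_0 = 0xB7A2
clock 1: out=0, reg = 0x5BD1
clock 2: out=1, reg = 0x2DE8
clock 3: out=0, reg = 0x96F4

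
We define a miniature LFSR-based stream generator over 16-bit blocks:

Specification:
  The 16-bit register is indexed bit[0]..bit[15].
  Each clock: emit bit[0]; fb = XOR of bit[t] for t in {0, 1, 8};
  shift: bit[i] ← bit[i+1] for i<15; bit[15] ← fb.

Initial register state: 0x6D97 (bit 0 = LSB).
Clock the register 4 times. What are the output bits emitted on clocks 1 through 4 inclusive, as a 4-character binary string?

1110

reg_0 = 0x6D97
clock 1: out=1, reg = 0xB6CB
clock 2: out=1, reg = 0x5B65
clock 3: out=1, reg = 0x2DB2
clock 4: out=0, reg = 0x16D9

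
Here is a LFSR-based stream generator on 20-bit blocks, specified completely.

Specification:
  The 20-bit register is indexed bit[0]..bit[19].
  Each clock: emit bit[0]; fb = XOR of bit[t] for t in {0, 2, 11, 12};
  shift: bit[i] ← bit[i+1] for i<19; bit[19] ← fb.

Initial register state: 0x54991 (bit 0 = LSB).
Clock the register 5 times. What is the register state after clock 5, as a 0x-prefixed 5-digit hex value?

0x42A4C

reg_0 = 0x54991
clock 1: out=1, reg = 0x2A4C8
clock 2: out=0, reg = 0x15264
clock 3: out=0, reg = 0x0A932
clock 4: out=0, reg = 0x85499
clock 5: out=1, reg = 0x42A4C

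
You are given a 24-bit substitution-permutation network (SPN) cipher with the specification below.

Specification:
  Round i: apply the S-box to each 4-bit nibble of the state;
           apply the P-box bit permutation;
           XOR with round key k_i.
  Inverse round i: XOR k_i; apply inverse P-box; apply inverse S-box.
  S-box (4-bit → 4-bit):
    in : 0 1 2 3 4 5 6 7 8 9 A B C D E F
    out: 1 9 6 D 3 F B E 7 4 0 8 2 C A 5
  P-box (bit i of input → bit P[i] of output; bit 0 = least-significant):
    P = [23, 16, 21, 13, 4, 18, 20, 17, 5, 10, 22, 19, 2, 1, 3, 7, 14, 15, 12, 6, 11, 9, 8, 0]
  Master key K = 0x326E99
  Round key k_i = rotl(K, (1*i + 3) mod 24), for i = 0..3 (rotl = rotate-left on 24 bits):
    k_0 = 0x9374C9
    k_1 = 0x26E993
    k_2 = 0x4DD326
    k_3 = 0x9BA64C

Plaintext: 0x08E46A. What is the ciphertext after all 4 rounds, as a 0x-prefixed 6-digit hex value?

s_0 = plaintext = 0x08E46A
s_1 = Round(s_0, k_0) = 0x95A87B
s_2 = Round(s_1, k_1) = 0x701CF3
s_3 = Round(s_2, k_2) = 0xFDB4B3
s_4 = Round(s_3, k_3) = 0x399BAC

0x399BAC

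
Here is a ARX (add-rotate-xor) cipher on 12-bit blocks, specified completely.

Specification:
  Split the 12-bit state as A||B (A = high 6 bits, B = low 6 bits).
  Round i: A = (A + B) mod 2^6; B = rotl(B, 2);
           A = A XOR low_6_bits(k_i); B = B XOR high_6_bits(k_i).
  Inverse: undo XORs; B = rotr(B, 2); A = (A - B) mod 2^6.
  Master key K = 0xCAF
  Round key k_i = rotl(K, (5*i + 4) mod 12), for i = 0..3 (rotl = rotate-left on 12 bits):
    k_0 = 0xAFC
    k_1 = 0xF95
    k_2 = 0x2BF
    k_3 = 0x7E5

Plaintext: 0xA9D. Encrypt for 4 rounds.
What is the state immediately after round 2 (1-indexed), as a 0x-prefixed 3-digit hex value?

s_0 = plaintext = 0xA9D
s_1 = Round(s_0, k_0) = 0xEDE
s_2 = Round(s_1, k_1) = 0x307
s_3 = Round(s_2, k_2) = 0xB16
s_4 = Round(s_3, k_3) = 0x9C6

0x307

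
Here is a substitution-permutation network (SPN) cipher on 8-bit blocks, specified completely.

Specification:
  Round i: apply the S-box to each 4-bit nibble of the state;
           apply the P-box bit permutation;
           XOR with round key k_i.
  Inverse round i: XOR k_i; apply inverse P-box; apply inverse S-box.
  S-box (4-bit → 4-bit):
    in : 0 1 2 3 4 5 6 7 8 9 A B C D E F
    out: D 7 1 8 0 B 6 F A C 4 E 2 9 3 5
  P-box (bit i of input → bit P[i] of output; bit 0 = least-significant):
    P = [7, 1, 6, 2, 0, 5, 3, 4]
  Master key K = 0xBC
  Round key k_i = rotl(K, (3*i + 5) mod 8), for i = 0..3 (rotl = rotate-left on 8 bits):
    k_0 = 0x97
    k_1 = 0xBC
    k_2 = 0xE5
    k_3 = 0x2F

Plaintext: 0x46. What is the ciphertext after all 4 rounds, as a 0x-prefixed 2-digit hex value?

0xA7

s_0 = plaintext = 0x46
s_1 = Round(s_0, k_0) = 0xD5
s_2 = Round(s_1, k_1) = 0x2B
s_3 = Round(s_2, k_2) = 0xA2
s_4 = Round(s_3, k_3) = 0xA7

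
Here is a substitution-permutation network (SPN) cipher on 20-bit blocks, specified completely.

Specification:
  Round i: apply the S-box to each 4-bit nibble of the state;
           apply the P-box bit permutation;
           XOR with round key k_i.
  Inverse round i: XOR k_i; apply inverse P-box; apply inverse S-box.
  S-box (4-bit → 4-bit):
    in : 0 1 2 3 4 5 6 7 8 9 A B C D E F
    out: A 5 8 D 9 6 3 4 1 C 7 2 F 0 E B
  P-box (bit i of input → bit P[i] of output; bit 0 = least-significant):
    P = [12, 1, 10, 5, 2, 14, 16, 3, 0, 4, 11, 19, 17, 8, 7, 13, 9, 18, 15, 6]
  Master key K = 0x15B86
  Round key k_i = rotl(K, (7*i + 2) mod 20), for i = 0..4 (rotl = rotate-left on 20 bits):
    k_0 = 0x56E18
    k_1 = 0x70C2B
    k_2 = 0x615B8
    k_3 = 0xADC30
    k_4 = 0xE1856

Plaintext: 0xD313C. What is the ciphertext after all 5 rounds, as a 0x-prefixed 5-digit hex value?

0x008D0

s_0 = plaintext = 0xD313C
s_1 = Round(s_0, k_0) = 0x652B7
s_2 = Round(s_1, k_1) = 0xB4BAB
s_3 = Round(s_2, k_2) = 0x175AE
s_4 = Round(s_3, k_3) = 0xB1286
s_5 = Round(s_4, k_4) = 0x008D0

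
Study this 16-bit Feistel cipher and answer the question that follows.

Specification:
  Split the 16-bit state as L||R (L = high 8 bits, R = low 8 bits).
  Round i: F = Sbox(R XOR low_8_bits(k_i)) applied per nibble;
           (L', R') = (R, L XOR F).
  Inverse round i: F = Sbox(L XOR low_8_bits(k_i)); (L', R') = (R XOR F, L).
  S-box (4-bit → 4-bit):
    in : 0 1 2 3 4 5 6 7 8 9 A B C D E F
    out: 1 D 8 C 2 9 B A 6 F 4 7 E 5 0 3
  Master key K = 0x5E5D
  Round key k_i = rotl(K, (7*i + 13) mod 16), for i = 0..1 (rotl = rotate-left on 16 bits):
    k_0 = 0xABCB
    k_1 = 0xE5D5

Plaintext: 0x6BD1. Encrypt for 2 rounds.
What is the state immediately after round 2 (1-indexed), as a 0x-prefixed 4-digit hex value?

0xBF65

s_0 = plaintext = 0x6BD1
s_1 = Round(s_0, k_0) = 0xD1BF
s_2 = Round(s_1, k_1) = 0xBF65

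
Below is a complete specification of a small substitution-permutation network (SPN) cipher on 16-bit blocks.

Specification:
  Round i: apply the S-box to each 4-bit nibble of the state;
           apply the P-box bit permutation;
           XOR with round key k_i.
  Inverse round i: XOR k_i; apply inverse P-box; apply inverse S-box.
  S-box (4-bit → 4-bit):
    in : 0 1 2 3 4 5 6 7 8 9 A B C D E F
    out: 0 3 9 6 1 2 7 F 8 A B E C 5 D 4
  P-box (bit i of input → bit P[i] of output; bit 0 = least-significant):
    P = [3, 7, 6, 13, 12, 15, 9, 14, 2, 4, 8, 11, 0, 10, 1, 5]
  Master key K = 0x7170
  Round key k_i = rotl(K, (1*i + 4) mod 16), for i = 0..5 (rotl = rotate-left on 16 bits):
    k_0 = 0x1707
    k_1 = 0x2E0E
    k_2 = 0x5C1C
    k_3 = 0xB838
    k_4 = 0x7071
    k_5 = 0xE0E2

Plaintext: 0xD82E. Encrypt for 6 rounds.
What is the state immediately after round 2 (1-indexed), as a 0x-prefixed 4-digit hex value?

s_0 = plaintext = 0xD82E
s_1 = Round(s_0, k_0) = 0x6F4C
s_2 = Round(s_1, k_1) = 0x1B4D
s_3 = Round(s_2, k_2) = 0x4145
s_4 = Round(s_3, k_3) = 0xA8AD
s_5 = Round(s_4, k_4) = 0xAC18
s_6 = Round(s_5, k_5) = 0x5DC3

0x1B4D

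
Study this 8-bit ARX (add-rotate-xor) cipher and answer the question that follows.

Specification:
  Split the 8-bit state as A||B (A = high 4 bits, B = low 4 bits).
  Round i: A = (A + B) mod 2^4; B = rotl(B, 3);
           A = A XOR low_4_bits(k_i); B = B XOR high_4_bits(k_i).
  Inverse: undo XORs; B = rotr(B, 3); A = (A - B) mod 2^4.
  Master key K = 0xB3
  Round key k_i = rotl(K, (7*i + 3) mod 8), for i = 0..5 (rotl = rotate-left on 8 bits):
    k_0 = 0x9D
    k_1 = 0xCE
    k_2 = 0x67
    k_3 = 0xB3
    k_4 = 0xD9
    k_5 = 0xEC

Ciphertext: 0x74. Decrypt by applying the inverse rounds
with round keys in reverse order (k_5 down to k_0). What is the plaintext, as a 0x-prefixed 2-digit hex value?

0x69

s_0 = ciphertext = 0x74
s_1 = InvRound(s_0, k_5) = 0x65
s_2 = InvRound(s_1, k_4) = 0xE1
s_3 = InvRound(s_2, k_3) = 0x85
s_4 = InvRound(s_3, k_2) = 0x96
s_5 = InvRound(s_4, k_1) = 0x25
s_6 = InvRound(s_5, k_0) = 0x69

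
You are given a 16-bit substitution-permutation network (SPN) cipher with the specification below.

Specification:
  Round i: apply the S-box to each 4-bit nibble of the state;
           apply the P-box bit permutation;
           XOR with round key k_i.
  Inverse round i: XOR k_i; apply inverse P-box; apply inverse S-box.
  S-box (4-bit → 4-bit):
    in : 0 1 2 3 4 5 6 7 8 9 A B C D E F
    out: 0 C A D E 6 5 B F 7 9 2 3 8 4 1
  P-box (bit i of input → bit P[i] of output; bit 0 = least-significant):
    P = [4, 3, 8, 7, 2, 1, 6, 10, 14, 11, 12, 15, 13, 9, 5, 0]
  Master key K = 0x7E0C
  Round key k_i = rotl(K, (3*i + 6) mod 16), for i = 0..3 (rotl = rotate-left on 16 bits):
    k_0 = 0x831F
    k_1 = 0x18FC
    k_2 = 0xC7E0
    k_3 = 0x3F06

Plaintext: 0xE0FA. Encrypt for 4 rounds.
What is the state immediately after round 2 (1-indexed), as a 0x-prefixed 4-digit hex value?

s_0 = plaintext = 0xE0FA
s_1 = Round(s_0, k_0) = 0x83AB
s_2 = Round(s_1, k_1) = 0xEED1
s_3 = Round(s_2, k_2) = 0xD240
s_4 = Round(s_3, k_3) = 0xB345

0xEED1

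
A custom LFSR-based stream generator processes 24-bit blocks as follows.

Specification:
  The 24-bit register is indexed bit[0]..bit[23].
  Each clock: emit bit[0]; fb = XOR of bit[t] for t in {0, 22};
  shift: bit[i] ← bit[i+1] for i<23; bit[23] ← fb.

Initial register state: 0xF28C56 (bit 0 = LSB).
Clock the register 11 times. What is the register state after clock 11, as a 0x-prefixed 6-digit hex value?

0x823E51

reg_0 = 0xF28C56
clock 1: out=0, reg = 0xF9462B
clock 2: out=1, reg = 0x7CA315
clock 3: out=1, reg = 0x3E518A
clock 4: out=0, reg = 0x1F28C5
clock 5: out=1, reg = 0x8F9462
clock 6: out=0, reg = 0x47CA31
clock 7: out=1, reg = 0x23E518
clock 8: out=0, reg = 0x11F28C
clock 9: out=0, reg = 0x08F946
clock 10: out=0, reg = 0x047CA3
clock 11: out=1, reg = 0x823E51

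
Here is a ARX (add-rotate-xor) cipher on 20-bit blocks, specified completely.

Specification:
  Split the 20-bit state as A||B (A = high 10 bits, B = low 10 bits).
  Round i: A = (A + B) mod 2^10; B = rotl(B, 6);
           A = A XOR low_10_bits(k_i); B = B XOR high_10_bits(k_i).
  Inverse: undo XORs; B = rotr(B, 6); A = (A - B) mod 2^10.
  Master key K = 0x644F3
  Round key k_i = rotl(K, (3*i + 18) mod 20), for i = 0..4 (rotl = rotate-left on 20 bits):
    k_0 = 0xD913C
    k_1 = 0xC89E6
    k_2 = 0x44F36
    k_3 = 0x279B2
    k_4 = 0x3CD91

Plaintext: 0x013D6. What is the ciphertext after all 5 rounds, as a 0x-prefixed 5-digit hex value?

0xF6064

s_0 = plaintext = 0x013D6
s_1 = Round(s_0, k_0) = 0xB9AD9
s_2 = Round(s_1, k_1) = 0x1654F
s_3 = Round(s_2, k_2) = 0xA7AC7
s_4 = Round(s_3, k_3) = 0x35D72
s_5 = Round(s_4, k_4) = 0xF6064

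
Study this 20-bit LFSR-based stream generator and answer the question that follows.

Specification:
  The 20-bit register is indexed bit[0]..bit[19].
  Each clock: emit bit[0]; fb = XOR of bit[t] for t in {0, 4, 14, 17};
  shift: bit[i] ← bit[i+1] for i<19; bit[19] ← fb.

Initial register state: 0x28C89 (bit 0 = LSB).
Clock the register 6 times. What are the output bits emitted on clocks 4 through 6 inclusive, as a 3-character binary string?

100

reg_0 = 0x28C89
clock 1: out=1, reg = 0x14644
clock 2: out=0, reg = 0x8A322
clock 3: out=0, reg = 0x45191
clock 4: out=1, reg = 0xA28C8
clock 5: out=0, reg = 0xD1464
clock 6: out=0, reg = 0x68A32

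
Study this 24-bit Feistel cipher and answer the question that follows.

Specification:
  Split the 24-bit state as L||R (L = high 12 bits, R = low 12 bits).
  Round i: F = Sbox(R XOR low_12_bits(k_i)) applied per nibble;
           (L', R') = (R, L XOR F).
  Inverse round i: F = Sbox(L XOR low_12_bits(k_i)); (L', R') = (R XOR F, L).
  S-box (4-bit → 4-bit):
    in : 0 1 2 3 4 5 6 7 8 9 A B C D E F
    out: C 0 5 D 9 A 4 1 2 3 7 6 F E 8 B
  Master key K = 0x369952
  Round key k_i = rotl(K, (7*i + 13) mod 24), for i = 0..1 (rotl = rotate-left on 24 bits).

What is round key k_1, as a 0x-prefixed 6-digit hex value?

K = 0x369952
k_0 = rotl(K, (7*0+13) mod 24) = rotl(K, 13) = 0x2A46D3
k_1 = rotl(K, (7*1+13) mod 24) = rotl(K, 20) = 0x236995

0x236995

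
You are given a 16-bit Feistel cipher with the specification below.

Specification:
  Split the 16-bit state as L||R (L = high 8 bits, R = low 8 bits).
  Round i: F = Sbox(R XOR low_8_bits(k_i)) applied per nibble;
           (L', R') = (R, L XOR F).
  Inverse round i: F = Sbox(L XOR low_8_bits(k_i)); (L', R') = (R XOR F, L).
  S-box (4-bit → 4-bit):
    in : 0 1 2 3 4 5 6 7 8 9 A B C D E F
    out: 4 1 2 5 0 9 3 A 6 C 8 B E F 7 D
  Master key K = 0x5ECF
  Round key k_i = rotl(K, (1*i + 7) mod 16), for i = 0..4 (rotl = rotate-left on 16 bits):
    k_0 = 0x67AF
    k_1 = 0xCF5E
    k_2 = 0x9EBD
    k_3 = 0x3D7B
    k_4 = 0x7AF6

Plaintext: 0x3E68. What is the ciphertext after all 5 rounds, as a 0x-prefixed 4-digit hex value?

s_0 = plaintext = 0x3E68
s_1 = Round(s_0, k_0) = 0x68D4
s_2 = Round(s_1, k_1) = 0xD400
s_3 = Round(s_2, k_2) = 0x006B
s_4 = Round(s_3, k_3) = 0x6B14
s_5 = Round(s_4, k_4) = 0x1419

0x1419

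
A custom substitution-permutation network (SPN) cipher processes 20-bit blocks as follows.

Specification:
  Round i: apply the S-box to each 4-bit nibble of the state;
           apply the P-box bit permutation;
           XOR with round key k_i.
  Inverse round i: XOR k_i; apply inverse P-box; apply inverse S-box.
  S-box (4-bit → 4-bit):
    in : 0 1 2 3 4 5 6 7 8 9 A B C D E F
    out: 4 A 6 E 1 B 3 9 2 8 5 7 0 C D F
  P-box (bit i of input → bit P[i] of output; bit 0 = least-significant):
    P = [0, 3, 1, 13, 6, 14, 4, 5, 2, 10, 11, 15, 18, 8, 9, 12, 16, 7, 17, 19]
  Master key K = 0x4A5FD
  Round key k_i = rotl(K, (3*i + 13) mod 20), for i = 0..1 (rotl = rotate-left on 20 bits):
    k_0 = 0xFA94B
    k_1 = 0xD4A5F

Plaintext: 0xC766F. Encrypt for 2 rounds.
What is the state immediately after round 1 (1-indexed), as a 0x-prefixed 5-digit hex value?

s_0 = plaintext = 0xC766F
s_1 = Round(s_0, k_0) = 0xBDD04
s_2 = Round(s_1, k_1) = 0xED0CE

0xBDD04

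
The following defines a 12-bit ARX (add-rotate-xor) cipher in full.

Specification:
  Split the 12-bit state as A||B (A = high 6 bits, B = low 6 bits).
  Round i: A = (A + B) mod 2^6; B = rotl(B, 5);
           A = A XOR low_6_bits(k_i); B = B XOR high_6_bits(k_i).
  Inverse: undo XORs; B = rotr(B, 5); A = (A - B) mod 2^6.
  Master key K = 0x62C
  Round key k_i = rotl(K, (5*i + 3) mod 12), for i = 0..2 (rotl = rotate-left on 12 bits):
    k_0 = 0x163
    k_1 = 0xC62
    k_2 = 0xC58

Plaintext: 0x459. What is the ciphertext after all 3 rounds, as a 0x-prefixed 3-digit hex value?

s_0 = plaintext = 0x459
s_1 = Round(s_0, k_0) = 0x269
s_2 = Round(s_1, k_1) = 0x405
s_3 = Round(s_2, k_2) = 0x353

0x353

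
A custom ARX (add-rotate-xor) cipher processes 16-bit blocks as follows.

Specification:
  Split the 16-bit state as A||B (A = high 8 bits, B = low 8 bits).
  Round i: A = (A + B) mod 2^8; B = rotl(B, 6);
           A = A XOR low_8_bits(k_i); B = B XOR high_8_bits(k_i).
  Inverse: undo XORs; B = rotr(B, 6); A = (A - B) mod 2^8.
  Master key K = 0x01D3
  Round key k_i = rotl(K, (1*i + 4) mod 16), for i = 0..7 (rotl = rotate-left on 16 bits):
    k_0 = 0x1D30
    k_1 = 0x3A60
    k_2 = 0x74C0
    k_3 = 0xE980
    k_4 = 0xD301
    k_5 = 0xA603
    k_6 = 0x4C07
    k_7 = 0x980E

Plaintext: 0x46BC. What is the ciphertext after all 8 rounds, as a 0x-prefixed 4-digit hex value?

s_0 = plaintext = 0x46BC
s_1 = Round(s_0, k_0) = 0x3232
s_2 = Round(s_1, k_1) = 0x04B6
s_3 = Round(s_2, k_2) = 0x7AD9
s_4 = Round(s_3, k_3) = 0xD39F
s_5 = Round(s_4, k_4) = 0x7334
s_6 = Round(s_5, k_5) = 0xA4AB
s_7 = Round(s_6, k_6) = 0x48A6
s_8 = Round(s_7, k_7) = 0xE031

0xE031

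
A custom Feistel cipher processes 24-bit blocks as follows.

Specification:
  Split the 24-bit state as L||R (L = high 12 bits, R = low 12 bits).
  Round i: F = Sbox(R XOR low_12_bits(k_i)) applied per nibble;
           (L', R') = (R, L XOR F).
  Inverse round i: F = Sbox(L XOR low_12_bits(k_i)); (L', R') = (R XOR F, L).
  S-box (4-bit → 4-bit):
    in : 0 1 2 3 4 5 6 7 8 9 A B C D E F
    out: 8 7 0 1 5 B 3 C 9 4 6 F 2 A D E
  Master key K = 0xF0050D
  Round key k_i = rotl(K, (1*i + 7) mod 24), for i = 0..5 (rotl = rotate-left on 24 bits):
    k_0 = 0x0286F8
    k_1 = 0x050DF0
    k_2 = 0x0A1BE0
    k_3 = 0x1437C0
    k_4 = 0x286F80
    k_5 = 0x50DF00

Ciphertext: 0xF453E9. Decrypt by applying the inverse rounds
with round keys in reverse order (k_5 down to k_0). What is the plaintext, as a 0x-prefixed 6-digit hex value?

s_0 = ciphertext = 0xF453E9
s_1 = InvRound(s_0, k_5) = 0xBB2F45
s_2 = InvRound(s_1, k_4) = 0xA55BB2
s_3 = InvRound(s_2, k_3) = 0x1F9A55
s_4 = InvRound(s_3, k_2) = 0xC211F9
s_5 = InvRound(s_4, k_1) = 0x65EC21
s_6 = InvRound(s_5, k_0) = 0x44265E

0x44265E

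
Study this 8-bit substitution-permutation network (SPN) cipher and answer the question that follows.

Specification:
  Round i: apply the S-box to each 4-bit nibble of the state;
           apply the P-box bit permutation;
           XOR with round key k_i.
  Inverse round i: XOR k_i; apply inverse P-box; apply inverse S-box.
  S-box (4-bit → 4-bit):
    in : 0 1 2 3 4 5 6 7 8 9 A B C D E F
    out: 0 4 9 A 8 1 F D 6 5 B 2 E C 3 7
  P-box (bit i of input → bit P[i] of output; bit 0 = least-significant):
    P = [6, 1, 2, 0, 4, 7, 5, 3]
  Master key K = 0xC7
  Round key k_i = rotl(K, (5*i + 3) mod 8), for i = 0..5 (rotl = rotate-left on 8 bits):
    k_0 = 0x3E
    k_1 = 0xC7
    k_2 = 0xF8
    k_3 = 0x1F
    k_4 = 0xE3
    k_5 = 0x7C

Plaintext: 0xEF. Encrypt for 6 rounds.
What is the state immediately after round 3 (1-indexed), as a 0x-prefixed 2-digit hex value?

0xEC

s_0 = plaintext = 0xEF
s_1 = Round(s_0, k_0) = 0xE8
s_2 = Round(s_1, k_1) = 0x51
s_3 = Round(s_2, k_2) = 0xEC
s_4 = Round(s_3, k_3) = 0x88
s_5 = Round(s_4, k_4) = 0x45
s_6 = Round(s_5, k_5) = 0x34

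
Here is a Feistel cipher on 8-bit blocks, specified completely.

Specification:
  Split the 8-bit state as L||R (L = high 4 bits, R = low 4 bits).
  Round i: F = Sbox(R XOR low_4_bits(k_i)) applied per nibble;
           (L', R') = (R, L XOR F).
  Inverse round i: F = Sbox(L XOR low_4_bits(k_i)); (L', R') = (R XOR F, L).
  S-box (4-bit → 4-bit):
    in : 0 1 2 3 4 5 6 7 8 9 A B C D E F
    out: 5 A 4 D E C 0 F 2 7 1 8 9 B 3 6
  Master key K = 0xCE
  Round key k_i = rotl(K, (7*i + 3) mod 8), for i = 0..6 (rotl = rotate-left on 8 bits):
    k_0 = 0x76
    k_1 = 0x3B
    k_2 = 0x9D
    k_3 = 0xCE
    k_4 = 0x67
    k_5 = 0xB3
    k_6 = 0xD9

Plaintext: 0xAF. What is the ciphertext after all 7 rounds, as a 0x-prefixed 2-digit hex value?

s_0 = plaintext = 0xAF
s_1 = Round(s_0, k_0) = 0xFD
s_2 = Round(s_1, k_1) = 0xDF
s_3 = Round(s_2, k_2) = 0xF9
s_4 = Round(s_3, k_3) = 0x90
s_5 = Round(s_4, k_4) = 0x06
s_6 = Round(s_5, k_5) = 0x6C
s_7 = Round(s_6, k_6) = 0xCA

0xCA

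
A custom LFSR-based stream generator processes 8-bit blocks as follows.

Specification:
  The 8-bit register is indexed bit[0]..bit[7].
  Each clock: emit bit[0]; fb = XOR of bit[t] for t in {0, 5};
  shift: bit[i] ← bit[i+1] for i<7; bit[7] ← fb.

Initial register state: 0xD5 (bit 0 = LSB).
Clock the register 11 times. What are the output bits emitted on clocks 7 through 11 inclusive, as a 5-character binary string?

reg_0 = 0xD5
clock 1: out=1, reg = 0xEA
clock 2: out=0, reg = 0xF5
clock 3: out=1, reg = 0x7A
clock 4: out=0, reg = 0xBD
clock 5: out=1, reg = 0x5E
clock 6: out=0, reg = 0x2F
clock 7: out=1, reg = 0x17
clock 8: out=1, reg = 0x8B
clock 9: out=1, reg = 0xC5
clock 10: out=1, reg = 0xE2
clock 11: out=0, reg = 0xF1

11110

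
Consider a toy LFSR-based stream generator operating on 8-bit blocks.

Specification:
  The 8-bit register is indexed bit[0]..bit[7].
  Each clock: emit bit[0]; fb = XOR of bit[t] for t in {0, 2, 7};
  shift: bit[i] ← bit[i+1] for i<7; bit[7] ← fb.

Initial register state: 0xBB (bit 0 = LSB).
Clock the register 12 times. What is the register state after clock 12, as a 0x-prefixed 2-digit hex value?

reg_0 = 0xBB
clock 1: out=1, reg = 0x5D
clock 2: out=1, reg = 0x2E
clock 3: out=0, reg = 0x97
clock 4: out=1, reg = 0xCB
clock 5: out=1, reg = 0x65
clock 6: out=1, reg = 0x32
clock 7: out=0, reg = 0x19
clock 8: out=1, reg = 0x8C
clock 9: out=0, reg = 0x46
clock 10: out=0, reg = 0xA3
clock 11: out=1, reg = 0x51
clock 12: out=1, reg = 0xA8

0xA8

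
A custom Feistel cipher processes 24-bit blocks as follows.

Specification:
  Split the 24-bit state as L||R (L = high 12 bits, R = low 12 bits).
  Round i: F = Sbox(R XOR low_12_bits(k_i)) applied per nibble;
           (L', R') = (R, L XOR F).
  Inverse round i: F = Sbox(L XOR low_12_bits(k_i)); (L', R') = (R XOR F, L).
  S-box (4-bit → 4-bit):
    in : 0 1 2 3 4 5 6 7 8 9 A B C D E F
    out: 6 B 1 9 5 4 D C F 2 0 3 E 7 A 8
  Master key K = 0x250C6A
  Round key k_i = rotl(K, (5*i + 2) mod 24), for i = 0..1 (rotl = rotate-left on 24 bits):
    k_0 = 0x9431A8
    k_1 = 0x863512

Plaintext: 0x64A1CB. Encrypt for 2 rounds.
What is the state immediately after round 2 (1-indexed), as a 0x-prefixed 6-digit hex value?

0x093530

s_0 = plaintext = 0x64A1CB
s_1 = Round(s_0, k_0) = 0x1CB093
s_2 = Round(s_1, k_1) = 0x093530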